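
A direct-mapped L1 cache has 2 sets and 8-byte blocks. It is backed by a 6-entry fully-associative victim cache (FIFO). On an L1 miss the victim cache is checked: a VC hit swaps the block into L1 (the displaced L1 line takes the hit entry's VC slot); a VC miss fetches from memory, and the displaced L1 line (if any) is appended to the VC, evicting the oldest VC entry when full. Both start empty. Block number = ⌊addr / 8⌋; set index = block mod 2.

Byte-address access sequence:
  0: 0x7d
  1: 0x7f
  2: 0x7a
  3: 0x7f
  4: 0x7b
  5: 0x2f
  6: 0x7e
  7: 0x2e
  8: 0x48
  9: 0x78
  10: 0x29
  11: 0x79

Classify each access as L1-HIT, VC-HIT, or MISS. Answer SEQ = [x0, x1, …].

0: 0x7d (blk 15, set 1) → MISS  vc=[]
1: 0x7f (blk 15, set 1) → L1-HIT  vc=[]
2: 0x7a (blk 15, set 1) → L1-HIT  vc=[]
3: 0x7f (blk 15, set 1) → L1-HIT  vc=[]
4: 0x7b (blk 15, set 1) → L1-HIT  vc=[]
5: 0x2f (blk 5, set 1) → MISS  vc=[15]
6: 0x7e (blk 15, set 1) → VC-HIT  vc=[5]
7: 0x2e (blk 5, set 1) → VC-HIT  vc=[15]
8: 0x48 (blk 9, set 1) → MISS  vc=[15, 5]
9: 0x78 (blk 15, set 1) → VC-HIT  vc=[9, 5]
10: 0x29 (blk 5, set 1) → VC-HIT  vc=[9, 15]
11: 0x79 (blk 15, set 1) → VC-HIT  vc=[9, 5]

SEQ = [MISS, L1-HIT, L1-HIT, L1-HIT, L1-HIT, MISS, VC-HIT, VC-HIT, MISS, VC-HIT, VC-HIT, VC-HIT]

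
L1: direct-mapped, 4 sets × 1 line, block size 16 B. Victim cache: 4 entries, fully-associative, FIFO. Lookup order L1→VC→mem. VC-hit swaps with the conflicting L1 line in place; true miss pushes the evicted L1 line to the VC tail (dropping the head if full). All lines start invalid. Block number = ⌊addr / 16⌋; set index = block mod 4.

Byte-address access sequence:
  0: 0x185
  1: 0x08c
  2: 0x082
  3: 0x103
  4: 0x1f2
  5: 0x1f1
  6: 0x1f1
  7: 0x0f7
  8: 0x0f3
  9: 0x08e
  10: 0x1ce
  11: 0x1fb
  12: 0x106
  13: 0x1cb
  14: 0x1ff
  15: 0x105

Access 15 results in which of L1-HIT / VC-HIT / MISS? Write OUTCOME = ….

0: 0x185 (blk 24, set 0) → MISS  vc=[]
1: 0x8c (blk 8, set 0) → MISS  vc=[24]
2: 0x82 (blk 8, set 0) → L1-HIT  vc=[24]
3: 0x103 (blk 16, set 0) → MISS  vc=[24, 8]
4: 0x1f2 (blk 31, set 3) → MISS  vc=[24, 8]
5: 0x1f1 (blk 31, set 3) → L1-HIT  vc=[24, 8]
6: 0x1f1 (blk 31, set 3) → L1-HIT  vc=[24, 8]
7: 0xf7 (blk 15, set 3) → MISS  vc=[24, 8, 31]
8: 0xf3 (blk 15, set 3) → L1-HIT  vc=[24, 8, 31]
9: 0x8e (blk 8, set 0) → VC-HIT  vc=[24, 16, 31]
10: 0x1ce (blk 28, set 0) → MISS  vc=[24, 16, 31, 8]
11: 0x1fb (blk 31, set 3) → VC-HIT  vc=[24, 16, 15, 8]
12: 0x106 (blk 16, set 0) → VC-HIT  vc=[24, 28, 15, 8]
13: 0x1cb (blk 28, set 0) → VC-HIT  vc=[24, 16, 15, 8]
14: 0x1ff (blk 31, set 3) → L1-HIT  vc=[24, 16, 15, 8]
15: 0x105 (blk 16, set 0) → VC-HIT  vc=[24, 28, 15, 8]

OUTCOME = VC-HIT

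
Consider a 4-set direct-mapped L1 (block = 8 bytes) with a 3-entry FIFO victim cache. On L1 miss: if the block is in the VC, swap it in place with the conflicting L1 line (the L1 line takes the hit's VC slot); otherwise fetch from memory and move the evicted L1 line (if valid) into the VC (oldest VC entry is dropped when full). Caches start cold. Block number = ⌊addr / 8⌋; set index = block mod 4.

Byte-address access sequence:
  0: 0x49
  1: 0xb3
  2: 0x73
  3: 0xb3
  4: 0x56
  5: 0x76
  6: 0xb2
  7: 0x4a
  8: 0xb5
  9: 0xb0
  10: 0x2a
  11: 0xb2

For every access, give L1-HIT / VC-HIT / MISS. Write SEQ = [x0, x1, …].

SEQ = [MISS, MISS, MISS, VC-HIT, MISS, VC-HIT, VC-HIT, L1-HIT, L1-HIT, L1-HIT, MISS, L1-HIT]

#0 0x49→b9/s1 MISS; vc=[]
#1 0xb3→b22/s2 MISS; vc=[]
#2 0x73→b14/s2 MISS; vc=[22]
#3 0xb3→b22/s2 VC-HIT; vc=[14]
#4 0x56→b10/s2 MISS; vc=[14,22]
#5 0x76→b14/s2 VC-HIT; vc=[10,22]
#6 0xb2→b22/s2 VC-HIT; vc=[10,14]
#7 0x4a→b9/s1 L1-HIT; vc=[10,14]
#8 0xb5→b22/s2 L1-HIT; vc=[10,14]
#9 0xb0→b22/s2 L1-HIT; vc=[10,14]
#10 0x2a→b5/s1 MISS; vc=[10,14,9]
#11 0xb2→b22/s2 L1-HIT; vc=[10,14,9]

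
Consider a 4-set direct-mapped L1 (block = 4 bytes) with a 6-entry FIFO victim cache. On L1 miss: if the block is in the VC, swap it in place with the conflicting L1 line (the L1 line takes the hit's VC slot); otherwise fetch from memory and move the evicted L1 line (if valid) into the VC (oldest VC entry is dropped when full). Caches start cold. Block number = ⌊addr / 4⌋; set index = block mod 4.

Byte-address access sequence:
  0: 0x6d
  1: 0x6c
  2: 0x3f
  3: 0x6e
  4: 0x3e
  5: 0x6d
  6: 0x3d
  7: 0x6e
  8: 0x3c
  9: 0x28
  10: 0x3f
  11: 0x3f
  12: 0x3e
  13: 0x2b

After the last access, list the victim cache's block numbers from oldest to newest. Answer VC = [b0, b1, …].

#0 0x6d→b27/s3 MISS; vc=[]
#1 0x6c→b27/s3 L1-HIT; vc=[]
#2 0x3f→b15/s3 MISS; vc=[27]
#3 0x6e→b27/s3 VC-HIT; vc=[15]
#4 0x3e→b15/s3 VC-HIT; vc=[27]
#5 0x6d→b27/s3 VC-HIT; vc=[15]
#6 0x3d→b15/s3 VC-HIT; vc=[27]
#7 0x6e→b27/s3 VC-HIT; vc=[15]
#8 0x3c→b15/s3 VC-HIT; vc=[27]
#9 0x28→b10/s2 MISS; vc=[27]
#10 0x3f→b15/s3 L1-HIT; vc=[27]
#11 0x3f→b15/s3 L1-HIT; vc=[27]
#12 0x3e→b15/s3 L1-HIT; vc=[27]
#13 0x2b→b10/s2 L1-HIT; vc=[27]

VC = [27]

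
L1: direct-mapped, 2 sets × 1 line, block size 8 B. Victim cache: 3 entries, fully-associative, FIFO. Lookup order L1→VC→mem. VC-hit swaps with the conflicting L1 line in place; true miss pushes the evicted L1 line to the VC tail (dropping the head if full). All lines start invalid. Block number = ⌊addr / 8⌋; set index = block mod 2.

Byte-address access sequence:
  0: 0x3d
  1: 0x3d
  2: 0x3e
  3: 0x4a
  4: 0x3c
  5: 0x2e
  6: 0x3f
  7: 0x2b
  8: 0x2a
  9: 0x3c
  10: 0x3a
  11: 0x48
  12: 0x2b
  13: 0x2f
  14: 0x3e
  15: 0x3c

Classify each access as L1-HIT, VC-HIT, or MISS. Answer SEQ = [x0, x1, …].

SEQ = [MISS, L1-HIT, L1-HIT, MISS, VC-HIT, MISS, VC-HIT, VC-HIT, L1-HIT, VC-HIT, L1-HIT, VC-HIT, VC-HIT, L1-HIT, VC-HIT, L1-HIT]

0: 0x3d (blk 7, set 1) → MISS  vc=[]
1: 0x3d (blk 7, set 1) → L1-HIT  vc=[]
2: 0x3e (blk 7, set 1) → L1-HIT  vc=[]
3: 0x4a (blk 9, set 1) → MISS  vc=[7]
4: 0x3c (blk 7, set 1) → VC-HIT  vc=[9]
5: 0x2e (blk 5, set 1) → MISS  vc=[9, 7]
6: 0x3f (blk 7, set 1) → VC-HIT  vc=[9, 5]
7: 0x2b (blk 5, set 1) → VC-HIT  vc=[9, 7]
8: 0x2a (blk 5, set 1) → L1-HIT  vc=[9, 7]
9: 0x3c (blk 7, set 1) → VC-HIT  vc=[9, 5]
10: 0x3a (blk 7, set 1) → L1-HIT  vc=[9, 5]
11: 0x48 (blk 9, set 1) → VC-HIT  vc=[7, 5]
12: 0x2b (blk 5, set 1) → VC-HIT  vc=[7, 9]
13: 0x2f (blk 5, set 1) → L1-HIT  vc=[7, 9]
14: 0x3e (blk 7, set 1) → VC-HIT  vc=[5, 9]
15: 0x3c (blk 7, set 1) → L1-HIT  vc=[5, 9]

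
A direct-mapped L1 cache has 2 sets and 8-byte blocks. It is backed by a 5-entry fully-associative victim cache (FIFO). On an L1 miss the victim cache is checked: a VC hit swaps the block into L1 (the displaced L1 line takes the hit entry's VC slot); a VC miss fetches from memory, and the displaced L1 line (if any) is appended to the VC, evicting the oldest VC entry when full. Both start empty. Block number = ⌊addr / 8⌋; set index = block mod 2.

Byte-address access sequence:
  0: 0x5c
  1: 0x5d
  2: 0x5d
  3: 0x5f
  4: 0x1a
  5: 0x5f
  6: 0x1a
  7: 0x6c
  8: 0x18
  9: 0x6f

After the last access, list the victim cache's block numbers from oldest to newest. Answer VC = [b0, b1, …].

0: 0x5c (blk 11, set 1) → MISS  vc=[]
1: 0x5d (blk 11, set 1) → L1-HIT  vc=[]
2: 0x5d (blk 11, set 1) → L1-HIT  vc=[]
3: 0x5f (blk 11, set 1) → L1-HIT  vc=[]
4: 0x1a (blk 3, set 1) → MISS  vc=[11]
5: 0x5f (blk 11, set 1) → VC-HIT  vc=[3]
6: 0x1a (blk 3, set 1) → VC-HIT  vc=[11]
7: 0x6c (blk 13, set 1) → MISS  vc=[11, 3]
8: 0x18 (blk 3, set 1) → VC-HIT  vc=[11, 13]
9: 0x6f (blk 13, set 1) → VC-HIT  vc=[11, 3]

VC = [11, 3]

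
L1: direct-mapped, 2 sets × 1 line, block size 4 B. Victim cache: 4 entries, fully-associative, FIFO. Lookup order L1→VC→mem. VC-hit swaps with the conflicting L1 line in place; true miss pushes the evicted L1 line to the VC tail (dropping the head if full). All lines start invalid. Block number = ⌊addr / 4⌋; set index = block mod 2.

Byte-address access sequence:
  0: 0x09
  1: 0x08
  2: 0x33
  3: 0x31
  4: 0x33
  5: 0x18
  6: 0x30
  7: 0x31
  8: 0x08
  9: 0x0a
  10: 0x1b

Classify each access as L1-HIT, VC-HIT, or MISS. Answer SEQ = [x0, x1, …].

#0 0x9→b2/s0 MISS; vc=[]
#1 0x8→b2/s0 L1-HIT; vc=[]
#2 0x33→b12/s0 MISS; vc=[2]
#3 0x31→b12/s0 L1-HIT; vc=[2]
#4 0x33→b12/s0 L1-HIT; vc=[2]
#5 0x18→b6/s0 MISS; vc=[2,12]
#6 0x30→b12/s0 VC-HIT; vc=[2,6]
#7 0x31→b12/s0 L1-HIT; vc=[2,6]
#8 0x8→b2/s0 VC-HIT; vc=[12,6]
#9 0xa→b2/s0 L1-HIT; vc=[12,6]
#10 0x1b→b6/s0 VC-HIT; vc=[12,2]

SEQ = [MISS, L1-HIT, MISS, L1-HIT, L1-HIT, MISS, VC-HIT, L1-HIT, VC-HIT, L1-HIT, VC-HIT]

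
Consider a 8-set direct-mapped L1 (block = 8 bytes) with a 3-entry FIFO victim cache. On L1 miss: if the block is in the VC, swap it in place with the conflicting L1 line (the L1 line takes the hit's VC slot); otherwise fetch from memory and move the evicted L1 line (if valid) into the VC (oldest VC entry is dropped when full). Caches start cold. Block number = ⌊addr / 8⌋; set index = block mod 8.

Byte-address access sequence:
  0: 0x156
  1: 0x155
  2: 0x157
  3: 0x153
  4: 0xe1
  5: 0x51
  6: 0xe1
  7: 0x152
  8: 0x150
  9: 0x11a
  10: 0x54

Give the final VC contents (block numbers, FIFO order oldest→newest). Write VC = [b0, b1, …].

VC = [42]

0: 0x156 (blk 42, set 2) → MISS  vc=[]
1: 0x155 (blk 42, set 2) → L1-HIT  vc=[]
2: 0x157 (blk 42, set 2) → L1-HIT  vc=[]
3: 0x153 (blk 42, set 2) → L1-HIT  vc=[]
4: 0xe1 (blk 28, set 4) → MISS  vc=[]
5: 0x51 (blk 10, set 2) → MISS  vc=[42]
6: 0xe1 (blk 28, set 4) → L1-HIT  vc=[42]
7: 0x152 (blk 42, set 2) → VC-HIT  vc=[10]
8: 0x150 (blk 42, set 2) → L1-HIT  vc=[10]
9: 0x11a (blk 35, set 3) → MISS  vc=[10]
10: 0x54 (blk 10, set 2) → VC-HIT  vc=[42]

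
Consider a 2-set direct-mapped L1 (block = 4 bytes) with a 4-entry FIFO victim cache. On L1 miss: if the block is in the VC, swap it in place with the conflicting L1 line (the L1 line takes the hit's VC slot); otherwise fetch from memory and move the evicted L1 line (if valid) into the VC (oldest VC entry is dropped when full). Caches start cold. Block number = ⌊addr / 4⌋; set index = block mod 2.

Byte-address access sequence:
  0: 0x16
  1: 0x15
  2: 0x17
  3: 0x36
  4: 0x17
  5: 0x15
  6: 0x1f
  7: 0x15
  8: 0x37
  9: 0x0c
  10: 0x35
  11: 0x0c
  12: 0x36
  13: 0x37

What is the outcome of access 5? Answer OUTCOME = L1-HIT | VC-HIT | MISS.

OUTCOME = L1-HIT

#0 0x16→b5/s1 MISS; vc=[]
#1 0x15→b5/s1 L1-HIT; vc=[]
#2 0x17→b5/s1 L1-HIT; vc=[]
#3 0x36→b13/s1 MISS; vc=[5]
#4 0x17→b5/s1 VC-HIT; vc=[13]
#5 0x15→b5/s1 L1-HIT; vc=[13]
#6 0x1f→b7/s1 MISS; vc=[13,5]
#7 0x15→b5/s1 VC-HIT; vc=[13,7]
#8 0x37→b13/s1 VC-HIT; vc=[5,7]
#9 0xc→b3/s1 MISS; vc=[5,7,13]
#10 0x35→b13/s1 VC-HIT; vc=[5,7,3]
#11 0xc→b3/s1 VC-HIT; vc=[5,7,13]
#12 0x36→b13/s1 VC-HIT; vc=[5,7,3]
#13 0x37→b13/s1 L1-HIT; vc=[5,7,3]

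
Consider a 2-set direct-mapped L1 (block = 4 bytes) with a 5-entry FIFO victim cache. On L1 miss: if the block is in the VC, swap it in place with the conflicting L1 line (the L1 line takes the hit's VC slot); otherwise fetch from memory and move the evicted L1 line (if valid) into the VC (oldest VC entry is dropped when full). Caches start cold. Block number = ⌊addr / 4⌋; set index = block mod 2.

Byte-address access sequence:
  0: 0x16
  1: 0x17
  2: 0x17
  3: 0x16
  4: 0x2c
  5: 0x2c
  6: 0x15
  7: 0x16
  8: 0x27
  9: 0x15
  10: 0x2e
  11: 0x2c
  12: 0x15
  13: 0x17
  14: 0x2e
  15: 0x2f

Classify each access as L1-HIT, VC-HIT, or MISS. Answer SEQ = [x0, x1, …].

0: 0x16 (blk 5, set 1) → MISS  vc=[]
1: 0x17 (blk 5, set 1) → L1-HIT  vc=[]
2: 0x17 (blk 5, set 1) → L1-HIT  vc=[]
3: 0x16 (blk 5, set 1) → L1-HIT  vc=[]
4: 0x2c (blk 11, set 1) → MISS  vc=[5]
5: 0x2c (blk 11, set 1) → L1-HIT  vc=[5]
6: 0x15 (blk 5, set 1) → VC-HIT  vc=[11]
7: 0x16 (blk 5, set 1) → L1-HIT  vc=[11]
8: 0x27 (blk 9, set 1) → MISS  vc=[11, 5]
9: 0x15 (blk 5, set 1) → VC-HIT  vc=[11, 9]
10: 0x2e (blk 11, set 1) → VC-HIT  vc=[5, 9]
11: 0x2c (blk 11, set 1) → L1-HIT  vc=[5, 9]
12: 0x15 (blk 5, set 1) → VC-HIT  vc=[11, 9]
13: 0x17 (blk 5, set 1) → L1-HIT  vc=[11, 9]
14: 0x2e (blk 11, set 1) → VC-HIT  vc=[5, 9]
15: 0x2f (blk 11, set 1) → L1-HIT  vc=[5, 9]

SEQ = [MISS, L1-HIT, L1-HIT, L1-HIT, MISS, L1-HIT, VC-HIT, L1-HIT, MISS, VC-HIT, VC-HIT, L1-HIT, VC-HIT, L1-HIT, VC-HIT, L1-HIT]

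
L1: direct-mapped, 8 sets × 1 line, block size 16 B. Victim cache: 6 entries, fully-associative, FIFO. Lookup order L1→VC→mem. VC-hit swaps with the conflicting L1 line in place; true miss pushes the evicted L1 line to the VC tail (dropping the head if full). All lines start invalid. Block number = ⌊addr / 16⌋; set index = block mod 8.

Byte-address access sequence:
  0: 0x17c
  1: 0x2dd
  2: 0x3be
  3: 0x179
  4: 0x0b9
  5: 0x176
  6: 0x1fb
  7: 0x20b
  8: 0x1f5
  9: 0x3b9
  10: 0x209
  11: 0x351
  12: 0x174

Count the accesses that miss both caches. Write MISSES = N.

  [0] addr=0x17c blk=23 s=7: MISS | VC []
  [1] addr=0x2dd blk=45 s=5: MISS | VC []
  [2] addr=0x3be blk=59 s=3: MISS | VC []
  [3] addr=0x179 blk=23 s=7: L1-HIT | VC []
  [4] addr=0xb9 blk=11 s=3: MISS | VC [59]
  [5] addr=0x176 blk=23 s=7: L1-HIT | VC [59]
  [6] addr=0x1fb blk=31 s=7: MISS | VC [59, 23]
  [7] addr=0x20b blk=32 s=0: MISS | VC [59, 23]
  [8] addr=0x1f5 blk=31 s=7: L1-HIT | VC [59, 23]
  [9] addr=0x3b9 blk=59 s=3: VC-HIT | VC [11, 23]
  [10] addr=0x209 blk=32 s=0: L1-HIT | VC [11, 23]
  [11] addr=0x351 blk=53 s=5: MISS | VC [11, 23, 45]
  [12] addr=0x174 blk=23 s=7: VC-HIT | VC [11, 31, 45]

MISSES = 7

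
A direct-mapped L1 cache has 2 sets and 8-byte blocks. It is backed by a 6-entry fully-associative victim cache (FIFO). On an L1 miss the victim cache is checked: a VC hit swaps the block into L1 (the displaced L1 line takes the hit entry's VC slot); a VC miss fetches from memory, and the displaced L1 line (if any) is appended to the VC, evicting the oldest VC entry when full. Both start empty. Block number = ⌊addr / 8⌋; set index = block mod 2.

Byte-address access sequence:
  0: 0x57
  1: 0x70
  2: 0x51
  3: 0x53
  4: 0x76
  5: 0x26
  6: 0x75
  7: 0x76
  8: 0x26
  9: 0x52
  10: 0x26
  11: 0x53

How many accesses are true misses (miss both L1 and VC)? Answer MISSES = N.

#0 0x57→b10/s0 MISS; vc=[]
#1 0x70→b14/s0 MISS; vc=[10]
#2 0x51→b10/s0 VC-HIT; vc=[14]
#3 0x53→b10/s0 L1-HIT; vc=[14]
#4 0x76→b14/s0 VC-HIT; vc=[10]
#5 0x26→b4/s0 MISS; vc=[10,14]
#6 0x75→b14/s0 VC-HIT; vc=[10,4]
#7 0x76→b14/s0 L1-HIT; vc=[10,4]
#8 0x26→b4/s0 VC-HIT; vc=[10,14]
#9 0x52→b10/s0 VC-HIT; vc=[4,14]
#10 0x26→b4/s0 VC-HIT; vc=[10,14]
#11 0x53→b10/s0 VC-HIT; vc=[4,14]

MISSES = 3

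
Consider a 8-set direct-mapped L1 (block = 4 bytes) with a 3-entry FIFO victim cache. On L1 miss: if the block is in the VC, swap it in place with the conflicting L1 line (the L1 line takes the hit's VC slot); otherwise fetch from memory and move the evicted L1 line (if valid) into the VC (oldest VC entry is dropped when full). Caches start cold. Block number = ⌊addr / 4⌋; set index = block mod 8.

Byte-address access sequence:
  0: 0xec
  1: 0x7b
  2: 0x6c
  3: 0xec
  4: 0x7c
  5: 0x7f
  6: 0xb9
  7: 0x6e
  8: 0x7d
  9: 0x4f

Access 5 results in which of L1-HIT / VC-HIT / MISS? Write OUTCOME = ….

OUTCOME = L1-HIT

0: 0xec (blk 59, set 3) → MISS  vc=[]
1: 0x7b (blk 30, set 6) → MISS  vc=[]
2: 0x6c (blk 27, set 3) → MISS  vc=[59]
3: 0xec (blk 59, set 3) → VC-HIT  vc=[27]
4: 0x7c (blk 31, set 7) → MISS  vc=[27]
5: 0x7f (blk 31, set 7) → L1-HIT  vc=[27]
6: 0xb9 (blk 46, set 6) → MISS  vc=[27, 30]
7: 0x6e (blk 27, set 3) → VC-HIT  vc=[59, 30]
8: 0x7d (blk 31, set 7) → L1-HIT  vc=[59, 30]
9: 0x4f (blk 19, set 3) → MISS  vc=[59, 30, 27]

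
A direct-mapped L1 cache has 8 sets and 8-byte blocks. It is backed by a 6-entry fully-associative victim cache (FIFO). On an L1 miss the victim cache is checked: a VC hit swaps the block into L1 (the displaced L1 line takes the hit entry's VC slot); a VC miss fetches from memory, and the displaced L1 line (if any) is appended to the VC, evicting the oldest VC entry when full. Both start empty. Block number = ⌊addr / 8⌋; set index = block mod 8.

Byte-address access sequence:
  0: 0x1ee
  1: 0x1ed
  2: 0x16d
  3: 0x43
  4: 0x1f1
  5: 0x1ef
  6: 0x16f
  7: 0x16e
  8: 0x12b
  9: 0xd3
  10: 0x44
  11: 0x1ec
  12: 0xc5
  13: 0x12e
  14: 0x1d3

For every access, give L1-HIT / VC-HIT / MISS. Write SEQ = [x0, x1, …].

#0 0x1ee→b61/s5 MISS; vc=[]
#1 0x1ed→b61/s5 L1-HIT; vc=[]
#2 0x16d→b45/s5 MISS; vc=[61]
#3 0x43→b8/s0 MISS; vc=[61]
#4 0x1f1→b62/s6 MISS; vc=[61]
#5 0x1ef→b61/s5 VC-HIT; vc=[45]
#6 0x16f→b45/s5 VC-HIT; vc=[61]
#7 0x16e→b45/s5 L1-HIT; vc=[61]
#8 0x12b→b37/s5 MISS; vc=[61,45]
#9 0xd3→b26/s2 MISS; vc=[61,45]
#10 0x44→b8/s0 L1-HIT; vc=[61,45]
#11 0x1ec→b61/s5 VC-HIT; vc=[37,45]
#12 0xc5→b24/s0 MISS; vc=[37,45,8]
#13 0x12e→b37/s5 VC-HIT; vc=[61,45,8]
#14 0x1d3→b58/s2 MISS; vc=[61,45,8,26]

SEQ = [MISS, L1-HIT, MISS, MISS, MISS, VC-HIT, VC-HIT, L1-HIT, MISS, MISS, L1-HIT, VC-HIT, MISS, VC-HIT, MISS]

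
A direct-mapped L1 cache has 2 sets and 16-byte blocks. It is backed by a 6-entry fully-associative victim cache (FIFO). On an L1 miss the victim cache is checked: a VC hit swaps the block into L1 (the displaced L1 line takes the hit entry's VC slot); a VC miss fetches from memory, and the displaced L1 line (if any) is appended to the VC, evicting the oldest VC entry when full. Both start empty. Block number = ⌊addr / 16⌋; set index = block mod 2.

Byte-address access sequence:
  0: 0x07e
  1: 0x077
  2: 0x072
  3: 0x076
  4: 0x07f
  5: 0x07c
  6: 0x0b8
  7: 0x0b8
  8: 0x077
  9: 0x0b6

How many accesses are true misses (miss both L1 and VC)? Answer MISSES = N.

#0 0x7e→b7/s1 MISS; vc=[]
#1 0x77→b7/s1 L1-HIT; vc=[]
#2 0x72→b7/s1 L1-HIT; vc=[]
#3 0x76→b7/s1 L1-HIT; vc=[]
#4 0x7f→b7/s1 L1-HIT; vc=[]
#5 0x7c→b7/s1 L1-HIT; vc=[]
#6 0xb8→b11/s1 MISS; vc=[7]
#7 0xb8→b11/s1 L1-HIT; vc=[7]
#8 0x77→b7/s1 VC-HIT; vc=[11]
#9 0xb6→b11/s1 VC-HIT; vc=[7]

MISSES = 2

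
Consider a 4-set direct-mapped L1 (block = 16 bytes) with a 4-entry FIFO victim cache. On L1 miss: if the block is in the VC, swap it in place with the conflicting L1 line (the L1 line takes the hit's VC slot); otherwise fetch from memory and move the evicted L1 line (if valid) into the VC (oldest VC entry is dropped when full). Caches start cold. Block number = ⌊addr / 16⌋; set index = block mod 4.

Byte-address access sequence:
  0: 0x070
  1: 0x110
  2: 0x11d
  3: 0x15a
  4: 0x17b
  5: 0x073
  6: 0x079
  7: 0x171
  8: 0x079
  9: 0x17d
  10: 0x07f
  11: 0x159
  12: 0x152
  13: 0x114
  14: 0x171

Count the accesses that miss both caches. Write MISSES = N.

MISSES = 4

0: 0x70 (blk 7, set 3) → MISS  vc=[]
1: 0x110 (blk 17, set 1) → MISS  vc=[]
2: 0x11d (blk 17, set 1) → L1-HIT  vc=[]
3: 0x15a (blk 21, set 1) → MISS  vc=[17]
4: 0x17b (blk 23, set 3) → MISS  vc=[17, 7]
5: 0x73 (blk 7, set 3) → VC-HIT  vc=[17, 23]
6: 0x79 (blk 7, set 3) → L1-HIT  vc=[17, 23]
7: 0x171 (blk 23, set 3) → VC-HIT  vc=[17, 7]
8: 0x79 (blk 7, set 3) → VC-HIT  vc=[17, 23]
9: 0x17d (blk 23, set 3) → VC-HIT  vc=[17, 7]
10: 0x7f (blk 7, set 3) → VC-HIT  vc=[17, 23]
11: 0x159 (blk 21, set 1) → L1-HIT  vc=[17, 23]
12: 0x152 (blk 21, set 1) → L1-HIT  vc=[17, 23]
13: 0x114 (blk 17, set 1) → VC-HIT  vc=[21, 23]
14: 0x171 (blk 23, set 3) → VC-HIT  vc=[21, 7]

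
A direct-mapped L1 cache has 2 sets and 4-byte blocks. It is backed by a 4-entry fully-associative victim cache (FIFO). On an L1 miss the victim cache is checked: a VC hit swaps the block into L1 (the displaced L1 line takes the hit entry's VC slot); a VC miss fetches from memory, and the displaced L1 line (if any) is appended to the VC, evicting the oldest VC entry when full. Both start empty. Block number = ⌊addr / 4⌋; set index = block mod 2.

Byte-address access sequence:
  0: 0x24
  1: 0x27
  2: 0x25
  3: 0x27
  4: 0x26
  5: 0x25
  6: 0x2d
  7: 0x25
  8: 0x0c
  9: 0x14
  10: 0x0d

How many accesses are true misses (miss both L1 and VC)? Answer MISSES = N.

MISSES = 4

  [0] addr=0x24 blk=9 s=1: MISS | VC []
  [1] addr=0x27 blk=9 s=1: L1-HIT | VC []
  [2] addr=0x25 blk=9 s=1: L1-HIT | VC []
  [3] addr=0x27 blk=9 s=1: L1-HIT | VC []
  [4] addr=0x26 blk=9 s=1: L1-HIT | VC []
  [5] addr=0x25 blk=9 s=1: L1-HIT | VC []
  [6] addr=0x2d blk=11 s=1: MISS | VC [9]
  [7] addr=0x25 blk=9 s=1: VC-HIT | VC [11]
  [8] addr=0xc blk=3 s=1: MISS | VC [11, 9]
  [9] addr=0x14 blk=5 s=1: MISS | VC [11, 9, 3]
  [10] addr=0xd blk=3 s=1: VC-HIT | VC [11, 9, 5]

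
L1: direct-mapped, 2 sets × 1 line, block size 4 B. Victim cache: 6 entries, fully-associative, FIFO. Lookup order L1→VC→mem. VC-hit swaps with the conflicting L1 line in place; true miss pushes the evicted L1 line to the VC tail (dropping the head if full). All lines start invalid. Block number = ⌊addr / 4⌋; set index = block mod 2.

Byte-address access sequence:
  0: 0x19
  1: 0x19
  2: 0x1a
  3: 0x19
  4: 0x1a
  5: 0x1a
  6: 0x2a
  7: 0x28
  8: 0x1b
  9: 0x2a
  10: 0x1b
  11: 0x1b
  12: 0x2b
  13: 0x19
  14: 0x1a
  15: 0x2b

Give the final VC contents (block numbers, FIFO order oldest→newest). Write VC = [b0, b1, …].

VC = [6]

  [0] addr=0x19 blk=6 s=0: MISS | VC []
  [1] addr=0x19 blk=6 s=0: L1-HIT | VC []
  [2] addr=0x1a blk=6 s=0: L1-HIT | VC []
  [3] addr=0x19 blk=6 s=0: L1-HIT | VC []
  [4] addr=0x1a blk=6 s=0: L1-HIT | VC []
  [5] addr=0x1a blk=6 s=0: L1-HIT | VC []
  [6] addr=0x2a blk=10 s=0: MISS | VC [6]
  [7] addr=0x28 blk=10 s=0: L1-HIT | VC [6]
  [8] addr=0x1b blk=6 s=0: VC-HIT | VC [10]
  [9] addr=0x2a blk=10 s=0: VC-HIT | VC [6]
  [10] addr=0x1b blk=6 s=0: VC-HIT | VC [10]
  [11] addr=0x1b blk=6 s=0: L1-HIT | VC [10]
  [12] addr=0x2b blk=10 s=0: VC-HIT | VC [6]
  [13] addr=0x19 blk=6 s=0: VC-HIT | VC [10]
  [14] addr=0x1a blk=6 s=0: L1-HIT | VC [10]
  [15] addr=0x2b blk=10 s=0: VC-HIT | VC [6]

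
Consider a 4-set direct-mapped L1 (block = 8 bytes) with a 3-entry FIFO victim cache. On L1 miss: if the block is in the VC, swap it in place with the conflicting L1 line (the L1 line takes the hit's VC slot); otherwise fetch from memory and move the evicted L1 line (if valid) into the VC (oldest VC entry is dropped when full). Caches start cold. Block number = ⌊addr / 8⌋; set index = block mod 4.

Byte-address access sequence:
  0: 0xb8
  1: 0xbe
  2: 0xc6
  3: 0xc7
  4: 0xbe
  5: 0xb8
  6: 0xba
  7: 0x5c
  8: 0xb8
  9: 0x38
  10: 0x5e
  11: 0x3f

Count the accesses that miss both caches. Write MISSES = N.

  [0] addr=0xb8 blk=23 s=3: MISS | VC []
  [1] addr=0xbe blk=23 s=3: L1-HIT | VC []
  [2] addr=0xc6 blk=24 s=0: MISS | VC []
  [3] addr=0xc7 blk=24 s=0: L1-HIT | VC []
  [4] addr=0xbe blk=23 s=3: L1-HIT | VC []
  [5] addr=0xb8 blk=23 s=3: L1-HIT | VC []
  [6] addr=0xba blk=23 s=3: L1-HIT | VC []
  [7] addr=0x5c blk=11 s=3: MISS | VC [23]
  [8] addr=0xb8 blk=23 s=3: VC-HIT | VC [11]
  [9] addr=0x38 blk=7 s=3: MISS | VC [11, 23]
  [10] addr=0x5e blk=11 s=3: VC-HIT | VC [7, 23]
  [11] addr=0x3f blk=7 s=3: VC-HIT | VC [11, 23]

MISSES = 4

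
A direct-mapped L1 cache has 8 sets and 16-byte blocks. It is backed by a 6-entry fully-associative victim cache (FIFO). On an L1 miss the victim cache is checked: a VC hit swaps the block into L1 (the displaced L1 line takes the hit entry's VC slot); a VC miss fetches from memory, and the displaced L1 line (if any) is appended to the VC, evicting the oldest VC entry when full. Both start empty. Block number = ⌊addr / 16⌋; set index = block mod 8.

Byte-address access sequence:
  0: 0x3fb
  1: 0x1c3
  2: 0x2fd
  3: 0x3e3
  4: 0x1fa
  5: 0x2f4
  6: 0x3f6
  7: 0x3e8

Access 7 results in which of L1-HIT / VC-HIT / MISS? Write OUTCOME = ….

  [0] addr=0x3fb blk=63 s=7: MISS | VC []
  [1] addr=0x1c3 blk=28 s=4: MISS | VC []
  [2] addr=0x2fd blk=47 s=7: MISS | VC [63]
  [3] addr=0x3e3 blk=62 s=6: MISS | VC [63]
  [4] addr=0x1fa blk=31 s=7: MISS | VC [63, 47]
  [5] addr=0x2f4 blk=47 s=7: VC-HIT | VC [63, 31]
  [6] addr=0x3f6 blk=63 s=7: VC-HIT | VC [47, 31]
  [7] addr=0x3e8 blk=62 s=6: L1-HIT | VC [47, 31]

OUTCOME = L1-HIT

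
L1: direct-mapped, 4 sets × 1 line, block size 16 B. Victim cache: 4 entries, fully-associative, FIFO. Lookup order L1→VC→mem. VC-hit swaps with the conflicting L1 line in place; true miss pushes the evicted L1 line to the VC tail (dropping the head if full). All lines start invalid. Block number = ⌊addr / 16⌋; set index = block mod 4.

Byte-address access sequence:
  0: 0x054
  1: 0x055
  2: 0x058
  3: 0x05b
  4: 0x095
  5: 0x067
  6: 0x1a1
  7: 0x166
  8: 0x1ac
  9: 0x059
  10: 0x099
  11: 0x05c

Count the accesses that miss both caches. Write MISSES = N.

  [0] addr=0x54 blk=5 s=1: MISS | VC []
  [1] addr=0x55 blk=5 s=1: L1-HIT | VC []
  [2] addr=0x58 blk=5 s=1: L1-HIT | VC []
  [3] addr=0x5b blk=5 s=1: L1-HIT | VC []
  [4] addr=0x95 blk=9 s=1: MISS | VC [5]
  [5] addr=0x67 blk=6 s=2: MISS | VC [5]
  [6] addr=0x1a1 blk=26 s=2: MISS | VC [5, 6]
  [7] addr=0x166 blk=22 s=2: MISS | VC [5, 6, 26]
  [8] addr=0x1ac blk=26 s=2: VC-HIT | VC [5, 6, 22]
  [9] addr=0x59 blk=5 s=1: VC-HIT | VC [9, 6, 22]
  [10] addr=0x99 blk=9 s=1: VC-HIT | VC [5, 6, 22]
  [11] addr=0x5c blk=5 s=1: VC-HIT | VC [9, 6, 22]

MISSES = 5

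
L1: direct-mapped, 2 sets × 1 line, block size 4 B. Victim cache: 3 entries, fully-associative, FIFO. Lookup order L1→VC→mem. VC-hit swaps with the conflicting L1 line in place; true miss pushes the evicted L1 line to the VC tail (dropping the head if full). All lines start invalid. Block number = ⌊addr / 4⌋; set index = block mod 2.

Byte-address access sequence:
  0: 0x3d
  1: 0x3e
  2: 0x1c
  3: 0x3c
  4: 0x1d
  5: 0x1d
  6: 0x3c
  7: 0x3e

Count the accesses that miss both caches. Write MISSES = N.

0: 0x3d (blk 15, set 1) → MISS  vc=[]
1: 0x3e (blk 15, set 1) → L1-HIT  vc=[]
2: 0x1c (blk 7, set 1) → MISS  vc=[15]
3: 0x3c (blk 15, set 1) → VC-HIT  vc=[7]
4: 0x1d (blk 7, set 1) → VC-HIT  vc=[15]
5: 0x1d (blk 7, set 1) → L1-HIT  vc=[15]
6: 0x3c (blk 15, set 1) → VC-HIT  vc=[7]
7: 0x3e (blk 15, set 1) → L1-HIT  vc=[7]

MISSES = 2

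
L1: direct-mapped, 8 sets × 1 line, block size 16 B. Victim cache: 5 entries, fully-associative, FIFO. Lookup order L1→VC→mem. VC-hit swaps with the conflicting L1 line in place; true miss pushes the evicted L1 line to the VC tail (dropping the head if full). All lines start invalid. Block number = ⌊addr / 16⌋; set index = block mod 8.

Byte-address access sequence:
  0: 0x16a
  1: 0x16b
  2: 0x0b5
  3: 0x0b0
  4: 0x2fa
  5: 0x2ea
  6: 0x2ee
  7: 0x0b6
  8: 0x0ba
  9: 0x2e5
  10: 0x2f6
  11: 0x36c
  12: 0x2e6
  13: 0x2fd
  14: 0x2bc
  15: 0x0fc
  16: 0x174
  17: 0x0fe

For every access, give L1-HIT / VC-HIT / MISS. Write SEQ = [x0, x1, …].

0: 0x16a (blk 22, set 6) → MISS  vc=[]
1: 0x16b (blk 22, set 6) → L1-HIT  vc=[]
2: 0xb5 (blk 11, set 3) → MISS  vc=[]
3: 0xb0 (blk 11, set 3) → L1-HIT  vc=[]
4: 0x2fa (blk 47, set 7) → MISS  vc=[]
5: 0x2ea (blk 46, set 6) → MISS  vc=[22]
6: 0x2ee (blk 46, set 6) → L1-HIT  vc=[22]
7: 0xb6 (blk 11, set 3) → L1-HIT  vc=[22]
8: 0xba (blk 11, set 3) → L1-HIT  vc=[22]
9: 0x2e5 (blk 46, set 6) → L1-HIT  vc=[22]
10: 0x2f6 (blk 47, set 7) → L1-HIT  vc=[22]
11: 0x36c (blk 54, set 6) → MISS  vc=[22, 46]
12: 0x2e6 (blk 46, set 6) → VC-HIT  vc=[22, 54]
13: 0x2fd (blk 47, set 7) → L1-HIT  vc=[22, 54]
14: 0x2bc (blk 43, set 3) → MISS  vc=[22, 54, 11]
15: 0xfc (blk 15, set 7) → MISS  vc=[22, 54, 11, 47]
16: 0x174 (blk 23, set 7) → MISS  vc=[22, 54, 11, 47, 15]
17: 0xfe (blk 15, set 7) → VC-HIT  vc=[22, 54, 11, 47, 23]

SEQ = [MISS, L1-HIT, MISS, L1-HIT, MISS, MISS, L1-HIT, L1-HIT, L1-HIT, L1-HIT, L1-HIT, MISS, VC-HIT, L1-HIT, MISS, MISS, MISS, VC-HIT]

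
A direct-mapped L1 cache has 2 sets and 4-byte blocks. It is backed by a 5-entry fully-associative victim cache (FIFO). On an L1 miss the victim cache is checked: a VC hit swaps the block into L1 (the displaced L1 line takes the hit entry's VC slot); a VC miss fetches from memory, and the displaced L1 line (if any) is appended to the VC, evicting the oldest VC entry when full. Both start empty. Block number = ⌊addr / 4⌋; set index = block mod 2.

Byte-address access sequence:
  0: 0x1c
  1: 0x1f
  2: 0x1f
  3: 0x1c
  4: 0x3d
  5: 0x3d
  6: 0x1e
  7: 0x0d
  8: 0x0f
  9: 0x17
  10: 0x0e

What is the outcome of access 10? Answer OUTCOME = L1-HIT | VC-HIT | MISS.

  [0] addr=0x1c blk=7 s=1: MISS | VC []
  [1] addr=0x1f blk=7 s=1: L1-HIT | VC []
  [2] addr=0x1f blk=7 s=1: L1-HIT | VC []
  [3] addr=0x1c blk=7 s=1: L1-HIT | VC []
  [4] addr=0x3d blk=15 s=1: MISS | VC [7]
  [5] addr=0x3d blk=15 s=1: L1-HIT | VC [7]
  [6] addr=0x1e blk=7 s=1: VC-HIT | VC [15]
  [7] addr=0xd blk=3 s=1: MISS | VC [15, 7]
  [8] addr=0xf blk=3 s=1: L1-HIT | VC [15, 7]
  [9] addr=0x17 blk=5 s=1: MISS | VC [15, 7, 3]
  [10] addr=0xe blk=3 s=1: VC-HIT | VC [15, 7, 5]

OUTCOME = VC-HIT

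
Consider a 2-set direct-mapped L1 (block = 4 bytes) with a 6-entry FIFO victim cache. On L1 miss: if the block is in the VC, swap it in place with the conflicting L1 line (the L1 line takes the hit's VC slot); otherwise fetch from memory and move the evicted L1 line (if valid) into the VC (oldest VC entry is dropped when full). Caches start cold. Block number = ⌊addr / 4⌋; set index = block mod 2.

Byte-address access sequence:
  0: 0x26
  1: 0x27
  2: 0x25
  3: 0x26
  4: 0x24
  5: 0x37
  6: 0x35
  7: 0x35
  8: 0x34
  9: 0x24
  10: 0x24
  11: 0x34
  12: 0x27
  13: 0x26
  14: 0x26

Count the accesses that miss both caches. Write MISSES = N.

MISSES = 2

0: 0x26 (blk 9, set 1) → MISS  vc=[]
1: 0x27 (blk 9, set 1) → L1-HIT  vc=[]
2: 0x25 (blk 9, set 1) → L1-HIT  vc=[]
3: 0x26 (blk 9, set 1) → L1-HIT  vc=[]
4: 0x24 (blk 9, set 1) → L1-HIT  vc=[]
5: 0x37 (blk 13, set 1) → MISS  vc=[9]
6: 0x35 (blk 13, set 1) → L1-HIT  vc=[9]
7: 0x35 (blk 13, set 1) → L1-HIT  vc=[9]
8: 0x34 (blk 13, set 1) → L1-HIT  vc=[9]
9: 0x24 (blk 9, set 1) → VC-HIT  vc=[13]
10: 0x24 (blk 9, set 1) → L1-HIT  vc=[13]
11: 0x34 (blk 13, set 1) → VC-HIT  vc=[9]
12: 0x27 (blk 9, set 1) → VC-HIT  vc=[13]
13: 0x26 (blk 9, set 1) → L1-HIT  vc=[13]
14: 0x26 (blk 9, set 1) → L1-HIT  vc=[13]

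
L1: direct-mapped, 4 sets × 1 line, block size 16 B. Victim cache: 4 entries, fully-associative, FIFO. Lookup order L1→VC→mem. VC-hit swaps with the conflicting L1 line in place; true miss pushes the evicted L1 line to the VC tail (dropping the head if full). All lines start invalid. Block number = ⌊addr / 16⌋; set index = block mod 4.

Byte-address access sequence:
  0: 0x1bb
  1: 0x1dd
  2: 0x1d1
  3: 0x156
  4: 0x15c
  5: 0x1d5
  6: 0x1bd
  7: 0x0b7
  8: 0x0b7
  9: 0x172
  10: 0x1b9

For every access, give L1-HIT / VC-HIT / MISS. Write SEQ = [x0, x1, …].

SEQ = [MISS, MISS, L1-HIT, MISS, L1-HIT, VC-HIT, L1-HIT, MISS, L1-HIT, MISS, VC-HIT]

#0 0x1bb→b27/s3 MISS; vc=[]
#1 0x1dd→b29/s1 MISS; vc=[]
#2 0x1d1→b29/s1 L1-HIT; vc=[]
#3 0x156→b21/s1 MISS; vc=[29]
#4 0x15c→b21/s1 L1-HIT; vc=[29]
#5 0x1d5→b29/s1 VC-HIT; vc=[21]
#6 0x1bd→b27/s3 L1-HIT; vc=[21]
#7 0xb7→b11/s3 MISS; vc=[21,27]
#8 0xb7→b11/s3 L1-HIT; vc=[21,27]
#9 0x172→b23/s3 MISS; vc=[21,27,11]
#10 0x1b9→b27/s3 VC-HIT; vc=[21,23,11]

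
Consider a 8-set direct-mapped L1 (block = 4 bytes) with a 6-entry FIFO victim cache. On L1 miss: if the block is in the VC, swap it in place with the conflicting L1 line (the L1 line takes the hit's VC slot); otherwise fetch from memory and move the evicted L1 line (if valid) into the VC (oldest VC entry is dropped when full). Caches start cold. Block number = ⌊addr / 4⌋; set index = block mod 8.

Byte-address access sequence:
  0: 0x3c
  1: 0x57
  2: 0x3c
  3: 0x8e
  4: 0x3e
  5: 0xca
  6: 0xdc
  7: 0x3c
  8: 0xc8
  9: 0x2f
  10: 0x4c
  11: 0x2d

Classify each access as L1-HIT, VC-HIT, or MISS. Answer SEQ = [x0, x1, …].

  [0] addr=0x3c blk=15 s=7: MISS | VC []
  [1] addr=0x57 blk=21 s=5: MISS | VC []
  [2] addr=0x3c blk=15 s=7: L1-HIT | VC []
  [3] addr=0x8e blk=35 s=3: MISS | VC []
  [4] addr=0x3e blk=15 s=7: L1-HIT | VC []
  [5] addr=0xca blk=50 s=2: MISS | VC []
  [6] addr=0xdc blk=55 s=7: MISS | VC [15]
  [7] addr=0x3c blk=15 s=7: VC-HIT | VC [55]
  [8] addr=0xc8 blk=50 s=2: L1-HIT | VC [55]
  [9] addr=0x2f blk=11 s=3: MISS | VC [55, 35]
  [10] addr=0x4c blk=19 s=3: MISS | VC [55, 35, 11]
  [11] addr=0x2d blk=11 s=3: VC-HIT | VC [55, 35, 19]

SEQ = [MISS, MISS, L1-HIT, MISS, L1-HIT, MISS, MISS, VC-HIT, L1-HIT, MISS, MISS, VC-HIT]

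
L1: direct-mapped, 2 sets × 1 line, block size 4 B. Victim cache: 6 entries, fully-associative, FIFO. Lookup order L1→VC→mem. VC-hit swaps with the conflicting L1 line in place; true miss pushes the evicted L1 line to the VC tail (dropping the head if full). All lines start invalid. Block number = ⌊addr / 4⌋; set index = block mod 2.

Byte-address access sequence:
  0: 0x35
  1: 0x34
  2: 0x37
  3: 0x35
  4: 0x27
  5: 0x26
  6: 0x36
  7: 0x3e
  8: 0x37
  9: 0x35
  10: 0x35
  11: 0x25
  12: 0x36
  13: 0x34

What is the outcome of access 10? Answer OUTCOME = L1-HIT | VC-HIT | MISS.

OUTCOME = L1-HIT

  [0] addr=0x35 blk=13 s=1: MISS | VC []
  [1] addr=0x34 blk=13 s=1: L1-HIT | VC []
  [2] addr=0x37 blk=13 s=1: L1-HIT | VC []
  [3] addr=0x35 blk=13 s=1: L1-HIT | VC []
  [4] addr=0x27 blk=9 s=1: MISS | VC [13]
  [5] addr=0x26 blk=9 s=1: L1-HIT | VC [13]
  [6] addr=0x36 blk=13 s=1: VC-HIT | VC [9]
  [7] addr=0x3e blk=15 s=1: MISS | VC [9, 13]
  [8] addr=0x37 blk=13 s=1: VC-HIT | VC [9, 15]
  [9] addr=0x35 blk=13 s=1: L1-HIT | VC [9, 15]
  [10] addr=0x35 blk=13 s=1: L1-HIT | VC [9, 15]
  [11] addr=0x25 blk=9 s=1: VC-HIT | VC [13, 15]
  [12] addr=0x36 blk=13 s=1: VC-HIT | VC [9, 15]
  [13] addr=0x34 blk=13 s=1: L1-HIT | VC [9, 15]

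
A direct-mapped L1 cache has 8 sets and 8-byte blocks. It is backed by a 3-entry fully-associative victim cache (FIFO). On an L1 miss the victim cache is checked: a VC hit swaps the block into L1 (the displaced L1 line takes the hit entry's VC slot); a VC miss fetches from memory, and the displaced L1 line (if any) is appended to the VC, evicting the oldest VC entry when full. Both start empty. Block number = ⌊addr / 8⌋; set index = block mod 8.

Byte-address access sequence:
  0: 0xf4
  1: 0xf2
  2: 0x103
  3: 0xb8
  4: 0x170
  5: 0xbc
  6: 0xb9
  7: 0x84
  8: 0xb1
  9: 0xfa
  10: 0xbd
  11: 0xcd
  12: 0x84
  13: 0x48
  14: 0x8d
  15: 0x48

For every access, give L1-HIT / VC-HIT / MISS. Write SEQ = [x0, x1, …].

SEQ = [MISS, L1-HIT, MISS, MISS, MISS, L1-HIT, L1-HIT, MISS, MISS, MISS, VC-HIT, MISS, L1-HIT, MISS, MISS, VC-HIT]

0: 0xf4 (blk 30, set 6) → MISS  vc=[]
1: 0xf2 (blk 30, set 6) → L1-HIT  vc=[]
2: 0x103 (blk 32, set 0) → MISS  vc=[]
3: 0xb8 (blk 23, set 7) → MISS  vc=[]
4: 0x170 (blk 46, set 6) → MISS  vc=[30]
5: 0xbc (blk 23, set 7) → L1-HIT  vc=[30]
6: 0xb9 (blk 23, set 7) → L1-HIT  vc=[30]
7: 0x84 (blk 16, set 0) → MISS  vc=[30, 32]
8: 0xb1 (blk 22, set 6) → MISS  vc=[30, 32, 46]
9: 0xfa (blk 31, set 7) → MISS  vc=[32, 46, 23]
10: 0xbd (blk 23, set 7) → VC-HIT  vc=[32, 46, 31]
11: 0xcd (blk 25, set 1) → MISS  vc=[32, 46, 31]
12: 0x84 (blk 16, set 0) → L1-HIT  vc=[32, 46, 31]
13: 0x48 (blk 9, set 1) → MISS  vc=[46, 31, 25]
14: 0x8d (blk 17, set 1) → MISS  vc=[31, 25, 9]
15: 0x48 (blk 9, set 1) → VC-HIT  vc=[31, 25, 17]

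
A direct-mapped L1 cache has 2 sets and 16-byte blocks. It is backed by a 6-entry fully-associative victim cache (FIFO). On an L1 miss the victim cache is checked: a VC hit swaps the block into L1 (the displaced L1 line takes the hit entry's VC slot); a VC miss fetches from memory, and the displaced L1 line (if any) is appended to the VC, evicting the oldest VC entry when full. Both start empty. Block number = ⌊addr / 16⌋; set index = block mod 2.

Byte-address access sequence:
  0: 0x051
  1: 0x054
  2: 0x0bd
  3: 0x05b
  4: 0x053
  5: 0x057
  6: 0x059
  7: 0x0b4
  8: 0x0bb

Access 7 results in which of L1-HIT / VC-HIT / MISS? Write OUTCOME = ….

OUTCOME = VC-HIT

  [0] addr=0x51 blk=5 s=1: MISS | VC []
  [1] addr=0x54 blk=5 s=1: L1-HIT | VC []
  [2] addr=0xbd blk=11 s=1: MISS | VC [5]
  [3] addr=0x5b blk=5 s=1: VC-HIT | VC [11]
  [4] addr=0x53 blk=5 s=1: L1-HIT | VC [11]
  [5] addr=0x57 blk=5 s=1: L1-HIT | VC [11]
  [6] addr=0x59 blk=5 s=1: L1-HIT | VC [11]
  [7] addr=0xb4 blk=11 s=1: VC-HIT | VC [5]
  [8] addr=0xbb blk=11 s=1: L1-HIT | VC [5]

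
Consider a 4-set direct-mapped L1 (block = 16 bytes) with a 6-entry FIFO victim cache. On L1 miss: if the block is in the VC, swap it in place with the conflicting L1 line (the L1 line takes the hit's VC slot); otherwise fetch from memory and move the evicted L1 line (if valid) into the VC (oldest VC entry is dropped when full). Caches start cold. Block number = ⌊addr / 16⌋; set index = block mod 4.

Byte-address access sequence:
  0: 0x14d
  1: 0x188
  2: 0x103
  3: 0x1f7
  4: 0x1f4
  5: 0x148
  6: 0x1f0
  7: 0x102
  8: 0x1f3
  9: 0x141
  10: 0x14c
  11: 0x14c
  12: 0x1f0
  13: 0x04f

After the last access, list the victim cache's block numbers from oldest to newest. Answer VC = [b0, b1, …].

VC = [16, 24, 20]

  [0] addr=0x14d blk=20 s=0: MISS | VC []
  [1] addr=0x188 blk=24 s=0: MISS | VC [20]
  [2] addr=0x103 blk=16 s=0: MISS | VC [20, 24]
  [3] addr=0x1f7 blk=31 s=3: MISS | VC [20, 24]
  [4] addr=0x1f4 blk=31 s=3: L1-HIT | VC [20, 24]
  [5] addr=0x148 blk=20 s=0: VC-HIT | VC [16, 24]
  [6] addr=0x1f0 blk=31 s=3: L1-HIT | VC [16, 24]
  [7] addr=0x102 blk=16 s=0: VC-HIT | VC [20, 24]
  [8] addr=0x1f3 blk=31 s=3: L1-HIT | VC [20, 24]
  [9] addr=0x141 blk=20 s=0: VC-HIT | VC [16, 24]
  [10] addr=0x14c blk=20 s=0: L1-HIT | VC [16, 24]
  [11] addr=0x14c blk=20 s=0: L1-HIT | VC [16, 24]
  [12] addr=0x1f0 blk=31 s=3: L1-HIT | VC [16, 24]
  [13] addr=0x4f blk=4 s=0: MISS | VC [16, 24, 20]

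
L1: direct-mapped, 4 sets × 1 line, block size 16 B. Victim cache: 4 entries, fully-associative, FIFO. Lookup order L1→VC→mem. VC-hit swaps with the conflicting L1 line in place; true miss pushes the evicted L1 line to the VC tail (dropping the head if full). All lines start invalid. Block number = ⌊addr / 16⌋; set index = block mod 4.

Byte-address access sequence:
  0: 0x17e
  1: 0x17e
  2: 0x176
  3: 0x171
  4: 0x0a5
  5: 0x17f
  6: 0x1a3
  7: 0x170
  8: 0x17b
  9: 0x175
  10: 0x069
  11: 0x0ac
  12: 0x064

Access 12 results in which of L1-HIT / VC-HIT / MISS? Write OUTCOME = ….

#0 0x17e→b23/s3 MISS; vc=[]
#1 0x17e→b23/s3 L1-HIT; vc=[]
#2 0x176→b23/s3 L1-HIT; vc=[]
#3 0x171→b23/s3 L1-HIT; vc=[]
#4 0xa5→b10/s2 MISS; vc=[]
#5 0x17f→b23/s3 L1-HIT; vc=[]
#6 0x1a3→b26/s2 MISS; vc=[10]
#7 0x170→b23/s3 L1-HIT; vc=[10]
#8 0x17b→b23/s3 L1-HIT; vc=[10]
#9 0x175→b23/s3 L1-HIT; vc=[10]
#10 0x69→b6/s2 MISS; vc=[10,26]
#11 0xac→b10/s2 VC-HIT; vc=[6,26]
#12 0x64→b6/s2 VC-HIT; vc=[10,26]

OUTCOME = VC-HIT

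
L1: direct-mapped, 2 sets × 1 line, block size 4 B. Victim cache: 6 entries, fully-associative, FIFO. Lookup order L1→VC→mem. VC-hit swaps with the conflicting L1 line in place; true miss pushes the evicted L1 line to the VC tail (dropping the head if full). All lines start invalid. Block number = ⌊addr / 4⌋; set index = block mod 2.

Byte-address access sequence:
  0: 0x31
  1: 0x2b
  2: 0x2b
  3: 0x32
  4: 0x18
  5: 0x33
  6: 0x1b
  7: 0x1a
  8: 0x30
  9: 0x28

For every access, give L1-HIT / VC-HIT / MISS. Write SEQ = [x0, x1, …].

0: 0x31 (blk 12, set 0) → MISS  vc=[]
1: 0x2b (blk 10, set 0) → MISS  vc=[12]
2: 0x2b (blk 10, set 0) → L1-HIT  vc=[12]
3: 0x32 (blk 12, set 0) → VC-HIT  vc=[10]
4: 0x18 (blk 6, set 0) → MISS  vc=[10, 12]
5: 0x33 (blk 12, set 0) → VC-HIT  vc=[10, 6]
6: 0x1b (blk 6, set 0) → VC-HIT  vc=[10, 12]
7: 0x1a (blk 6, set 0) → L1-HIT  vc=[10, 12]
8: 0x30 (blk 12, set 0) → VC-HIT  vc=[10, 6]
9: 0x28 (blk 10, set 0) → VC-HIT  vc=[12, 6]

SEQ = [MISS, MISS, L1-HIT, VC-HIT, MISS, VC-HIT, VC-HIT, L1-HIT, VC-HIT, VC-HIT]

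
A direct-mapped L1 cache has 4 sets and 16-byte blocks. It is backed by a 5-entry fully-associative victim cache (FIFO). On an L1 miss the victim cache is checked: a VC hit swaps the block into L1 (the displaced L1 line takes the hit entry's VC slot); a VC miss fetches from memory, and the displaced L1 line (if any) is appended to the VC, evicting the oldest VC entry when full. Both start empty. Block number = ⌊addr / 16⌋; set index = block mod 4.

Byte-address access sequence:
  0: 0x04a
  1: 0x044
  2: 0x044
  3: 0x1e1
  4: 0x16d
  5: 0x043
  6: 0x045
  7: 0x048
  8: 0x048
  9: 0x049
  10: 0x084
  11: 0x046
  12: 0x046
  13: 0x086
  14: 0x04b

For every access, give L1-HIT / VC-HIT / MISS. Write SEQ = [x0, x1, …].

0: 0x4a (blk 4, set 0) → MISS  vc=[]
1: 0x44 (blk 4, set 0) → L1-HIT  vc=[]
2: 0x44 (blk 4, set 0) → L1-HIT  vc=[]
3: 0x1e1 (blk 30, set 2) → MISS  vc=[]
4: 0x16d (blk 22, set 2) → MISS  vc=[30]
5: 0x43 (blk 4, set 0) → L1-HIT  vc=[30]
6: 0x45 (blk 4, set 0) → L1-HIT  vc=[30]
7: 0x48 (blk 4, set 0) → L1-HIT  vc=[30]
8: 0x48 (blk 4, set 0) → L1-HIT  vc=[30]
9: 0x49 (blk 4, set 0) → L1-HIT  vc=[30]
10: 0x84 (blk 8, set 0) → MISS  vc=[30, 4]
11: 0x46 (blk 4, set 0) → VC-HIT  vc=[30, 8]
12: 0x46 (blk 4, set 0) → L1-HIT  vc=[30, 8]
13: 0x86 (blk 8, set 0) → VC-HIT  vc=[30, 4]
14: 0x4b (blk 4, set 0) → VC-HIT  vc=[30, 8]

SEQ = [MISS, L1-HIT, L1-HIT, MISS, MISS, L1-HIT, L1-HIT, L1-HIT, L1-HIT, L1-HIT, MISS, VC-HIT, L1-HIT, VC-HIT, VC-HIT]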